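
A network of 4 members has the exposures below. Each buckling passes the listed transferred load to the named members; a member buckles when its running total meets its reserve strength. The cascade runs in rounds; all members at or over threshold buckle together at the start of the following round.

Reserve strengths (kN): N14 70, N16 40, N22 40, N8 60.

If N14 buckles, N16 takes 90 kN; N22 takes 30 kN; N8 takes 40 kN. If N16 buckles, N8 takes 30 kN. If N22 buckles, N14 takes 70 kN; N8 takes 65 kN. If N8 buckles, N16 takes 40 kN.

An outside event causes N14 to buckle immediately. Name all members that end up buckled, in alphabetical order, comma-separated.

N14, N16, N8

Round 1 — N14 buckles (initial).
  N16: +90 → 90 ≥ 40
  N22: +30 → 30 < 40
  N8: +40 → 40 < 60
Round 2 — N16 buckles.
  N8: +30 → 70 ≥ 60
Round 3 — N8 buckles.
No further bucklings.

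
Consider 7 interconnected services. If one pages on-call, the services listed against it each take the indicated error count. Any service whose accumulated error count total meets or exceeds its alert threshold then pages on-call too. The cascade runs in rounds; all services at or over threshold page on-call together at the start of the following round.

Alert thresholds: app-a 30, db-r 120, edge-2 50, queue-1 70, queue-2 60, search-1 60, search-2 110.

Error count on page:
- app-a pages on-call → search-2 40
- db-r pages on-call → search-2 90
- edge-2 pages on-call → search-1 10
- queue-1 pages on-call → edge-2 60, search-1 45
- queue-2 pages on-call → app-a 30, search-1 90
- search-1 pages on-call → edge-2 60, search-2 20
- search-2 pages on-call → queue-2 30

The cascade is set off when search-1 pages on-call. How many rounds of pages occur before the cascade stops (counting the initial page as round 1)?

Round 1 — search-1 pages on-call (initial).
  edge-2: +60 → 60 ≥ 50
  search-2: +20 → 20 < 110
Round 2 — edge-2 pages on-call.
No further pages.

2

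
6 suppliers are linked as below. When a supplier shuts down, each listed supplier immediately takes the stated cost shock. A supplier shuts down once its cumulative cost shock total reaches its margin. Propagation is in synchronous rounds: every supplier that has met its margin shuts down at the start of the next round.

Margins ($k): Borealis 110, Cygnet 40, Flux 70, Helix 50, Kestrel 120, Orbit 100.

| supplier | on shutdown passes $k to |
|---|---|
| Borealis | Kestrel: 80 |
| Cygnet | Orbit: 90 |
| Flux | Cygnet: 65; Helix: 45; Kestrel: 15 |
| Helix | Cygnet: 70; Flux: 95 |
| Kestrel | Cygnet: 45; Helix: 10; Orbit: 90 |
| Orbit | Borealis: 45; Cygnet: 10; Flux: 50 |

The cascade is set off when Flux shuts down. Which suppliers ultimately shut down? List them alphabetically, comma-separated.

Round 1 — Flux shuts down (initial).
  Cygnet: +65 → 65 ≥ 40
  Helix: +45 → 45 < 50
  Kestrel: +15 → 15 < 120
Round 2 — Cygnet shuts down.
  Orbit: +90 → 90 < 100
No further shutdowns.

Cygnet, Flux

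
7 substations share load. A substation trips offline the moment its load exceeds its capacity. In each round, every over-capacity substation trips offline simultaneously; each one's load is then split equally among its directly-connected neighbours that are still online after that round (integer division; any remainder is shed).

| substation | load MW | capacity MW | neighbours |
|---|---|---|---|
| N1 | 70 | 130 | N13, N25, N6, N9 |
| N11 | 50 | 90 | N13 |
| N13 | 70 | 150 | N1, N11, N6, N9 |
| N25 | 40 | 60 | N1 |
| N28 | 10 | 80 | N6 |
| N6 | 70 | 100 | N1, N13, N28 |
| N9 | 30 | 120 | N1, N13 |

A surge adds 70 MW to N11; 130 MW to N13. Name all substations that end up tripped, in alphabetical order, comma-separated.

N1, N11, N13, N25, N28, N6, N9

Round 1 — N11 at 120 > 90; N13 at 200 > 150. N11, N13 trip offline.
  N11 sheds 120 MW: no online neighbours, lost.
  N13 sheds 200 MW to N1, N6, N9: 66 each (2 lost).
    N1: 70+66 = 136 > 130
    N6: 70+66 = 136 > 100
    N9: 30+66 = 96 ≤ 120
Round 2 — N1, N6 trip offline.
  N1 sheds 136 MW to N25, N9: 68 each.
    N25: 40+68 = 108 > 60
    N9: 96+68 = 164 > 120
  N6 sheds 136 MW to N28: 136 each.
    N28: 10+136 = 146 > 80
Round 3 — N25, N28, N9 trip offline.
  N25 sheds 108 MW: no online neighbours, lost.
  N28 sheds 146 MW: no online neighbours, lost.
  N9 sheds 164 MW: no online neighbours, lost.
No further trips.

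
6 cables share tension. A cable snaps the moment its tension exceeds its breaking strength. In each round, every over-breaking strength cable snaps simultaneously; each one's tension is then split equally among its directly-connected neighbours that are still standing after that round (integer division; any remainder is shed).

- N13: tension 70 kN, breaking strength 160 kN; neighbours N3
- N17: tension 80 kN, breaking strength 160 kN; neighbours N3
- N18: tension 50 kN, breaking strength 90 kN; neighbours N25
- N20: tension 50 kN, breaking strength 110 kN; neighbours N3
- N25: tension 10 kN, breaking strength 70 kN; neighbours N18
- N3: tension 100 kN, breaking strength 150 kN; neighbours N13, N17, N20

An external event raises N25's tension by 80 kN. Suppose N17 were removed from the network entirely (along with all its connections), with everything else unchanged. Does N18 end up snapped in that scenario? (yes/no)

yes

With N17 removed:
Round 1 — N25 at 90 > 70. N25 snaps.
  N25 sheds 90 kN to N18: 90 each.
    N18: 50+90 = 140 > 90
Round 2 — N18 snaps.
  N18 sheds 140 kN: no online neighbours, lost.
No further breaks.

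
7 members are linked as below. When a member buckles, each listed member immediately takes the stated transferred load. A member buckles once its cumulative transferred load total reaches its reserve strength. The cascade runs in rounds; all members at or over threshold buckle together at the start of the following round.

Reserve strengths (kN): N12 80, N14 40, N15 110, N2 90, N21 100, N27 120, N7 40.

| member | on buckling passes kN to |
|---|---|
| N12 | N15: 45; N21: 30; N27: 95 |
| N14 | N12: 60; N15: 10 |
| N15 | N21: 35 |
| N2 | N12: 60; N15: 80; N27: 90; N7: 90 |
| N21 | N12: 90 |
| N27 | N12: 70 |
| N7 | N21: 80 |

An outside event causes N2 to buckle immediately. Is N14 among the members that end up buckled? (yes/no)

Round 1 — N2 buckles (initial).
  N12: +60 → 60 < 80
  N15: +80 → 80 < 110
  N27: +90 → 90 < 120
  N7: +90 → 90 ≥ 40
Round 2 — N7 buckles.
  N21: +80 → 80 < 100
No further bucklings.

no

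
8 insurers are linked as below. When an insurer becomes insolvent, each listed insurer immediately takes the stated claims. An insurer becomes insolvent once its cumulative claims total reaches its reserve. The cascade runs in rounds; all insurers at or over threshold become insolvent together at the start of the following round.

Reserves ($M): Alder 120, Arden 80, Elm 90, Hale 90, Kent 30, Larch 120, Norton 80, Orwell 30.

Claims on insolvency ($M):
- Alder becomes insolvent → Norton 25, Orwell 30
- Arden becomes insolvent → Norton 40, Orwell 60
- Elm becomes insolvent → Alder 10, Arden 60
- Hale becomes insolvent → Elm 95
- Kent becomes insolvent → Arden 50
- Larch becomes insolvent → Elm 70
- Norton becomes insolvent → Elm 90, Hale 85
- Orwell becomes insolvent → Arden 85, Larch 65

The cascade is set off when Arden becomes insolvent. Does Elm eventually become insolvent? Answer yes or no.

Round 1 — Arden becomes insolvent (initial).
  Norton: +40 → 40 < 80
  Orwell: +60 → 60 ≥ 30
Round 2 — Orwell becomes insolvent.
  Larch: +65 → 65 < 120
No further insolvencies.

no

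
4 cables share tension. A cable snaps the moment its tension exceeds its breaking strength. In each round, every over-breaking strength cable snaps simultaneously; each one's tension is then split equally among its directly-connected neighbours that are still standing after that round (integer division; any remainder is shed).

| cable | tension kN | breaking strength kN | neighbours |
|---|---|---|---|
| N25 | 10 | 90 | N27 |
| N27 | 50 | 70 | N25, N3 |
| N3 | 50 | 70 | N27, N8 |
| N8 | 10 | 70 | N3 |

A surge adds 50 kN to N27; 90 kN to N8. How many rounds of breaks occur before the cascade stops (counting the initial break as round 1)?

Round 1 — N27 at 100 > 70; N8 at 100 > 70. N27, N8 snap.
  N27 sheds 100 kN to N25, N3: 50 each.
    N25: 10+50 = 60 ≤ 90
    N3: 50+50 = 100 > 70
  N8 sheds 100 kN to N3: 100 each.
    N3: 100+100 = 200 > 70
Round 2 — N3 snaps.
  N3 sheds 200 kN: no online neighbours, lost.
No further breaks.

2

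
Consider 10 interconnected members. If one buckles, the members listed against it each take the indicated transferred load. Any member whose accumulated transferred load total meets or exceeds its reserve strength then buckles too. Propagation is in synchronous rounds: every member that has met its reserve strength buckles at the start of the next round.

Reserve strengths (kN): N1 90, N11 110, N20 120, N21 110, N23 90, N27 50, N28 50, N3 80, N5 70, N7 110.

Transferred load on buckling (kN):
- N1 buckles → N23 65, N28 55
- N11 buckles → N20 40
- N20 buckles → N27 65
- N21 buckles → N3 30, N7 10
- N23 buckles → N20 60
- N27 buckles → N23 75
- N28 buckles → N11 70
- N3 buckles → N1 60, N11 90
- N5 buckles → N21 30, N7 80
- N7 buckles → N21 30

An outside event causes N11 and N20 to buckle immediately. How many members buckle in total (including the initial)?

3

Round 1 — N11, N20 buckle (initial).
  N27: +65 → 65 ≥ 50
Round 2 — N27 buckles.
  N23: +75 → 75 < 90
No further bucklings.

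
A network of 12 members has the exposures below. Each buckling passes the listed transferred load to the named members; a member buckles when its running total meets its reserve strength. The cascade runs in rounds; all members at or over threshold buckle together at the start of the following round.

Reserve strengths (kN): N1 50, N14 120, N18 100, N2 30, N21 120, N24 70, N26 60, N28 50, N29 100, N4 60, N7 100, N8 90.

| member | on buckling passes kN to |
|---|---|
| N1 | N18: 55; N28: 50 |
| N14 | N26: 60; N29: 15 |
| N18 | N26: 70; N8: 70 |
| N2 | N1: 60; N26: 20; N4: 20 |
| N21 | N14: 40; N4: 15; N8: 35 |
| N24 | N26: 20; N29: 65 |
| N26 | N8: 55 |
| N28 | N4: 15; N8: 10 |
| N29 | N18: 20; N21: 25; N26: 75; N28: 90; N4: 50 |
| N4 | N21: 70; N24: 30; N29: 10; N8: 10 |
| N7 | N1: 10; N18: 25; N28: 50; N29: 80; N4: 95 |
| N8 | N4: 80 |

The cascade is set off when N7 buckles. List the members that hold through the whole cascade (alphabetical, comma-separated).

Round 1 — N7 buckles (initial).
  N1: +10 → 10 < 50
  N18: +25 → 25 < 100
  N28: +50 → 50 ≥ 50
  N29: +80 → 80 < 100
  N4: +95 → 95 ≥ 60
Round 2 — N28, N4 buckle.
  N21: +70 → 70 < 120
  N24: +30 → 30 < 70
  N29: +10 → 90 < 100
  N8: +10+10 → 20 < 90
No further bucklings.

N1, N14, N18, N2, N21, N24, N26, N29, N8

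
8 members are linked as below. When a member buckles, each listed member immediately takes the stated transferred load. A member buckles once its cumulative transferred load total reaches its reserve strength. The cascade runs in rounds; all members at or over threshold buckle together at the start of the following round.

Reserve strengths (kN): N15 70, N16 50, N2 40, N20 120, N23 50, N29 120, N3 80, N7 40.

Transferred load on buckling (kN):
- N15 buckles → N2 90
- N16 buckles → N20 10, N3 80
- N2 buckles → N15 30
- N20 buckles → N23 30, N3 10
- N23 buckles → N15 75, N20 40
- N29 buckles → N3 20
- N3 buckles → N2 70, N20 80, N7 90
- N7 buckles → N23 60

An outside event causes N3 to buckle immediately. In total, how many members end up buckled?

6

Round 1 — N3 buckles (initial).
  N2: +70 → 70 ≥ 40
  N20: +80 → 80 < 120
  N7: +90 → 90 ≥ 40
Round 2 — N2, N7 buckle.
  N15: +30 → 30 < 70
  N23: +60 → 60 ≥ 50
Round 3 — N23 buckles.
  N15: +75 → 105 ≥ 70
  N20: +40 → 120 ≥ 120
Round 4 — N15, N20 buckle.
No further bucklings.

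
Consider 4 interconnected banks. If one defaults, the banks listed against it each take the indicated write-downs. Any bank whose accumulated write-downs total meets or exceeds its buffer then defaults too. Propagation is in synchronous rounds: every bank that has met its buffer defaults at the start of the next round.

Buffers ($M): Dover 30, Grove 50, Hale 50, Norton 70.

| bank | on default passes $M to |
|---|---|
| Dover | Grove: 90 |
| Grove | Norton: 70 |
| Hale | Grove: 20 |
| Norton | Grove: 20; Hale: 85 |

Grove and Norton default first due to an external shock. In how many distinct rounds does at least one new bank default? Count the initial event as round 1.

2

Round 1 — Grove, Norton default (initial).
  Hale: +85 → 85 ≥ 50
Round 2 — Hale defaults.
No further defaults.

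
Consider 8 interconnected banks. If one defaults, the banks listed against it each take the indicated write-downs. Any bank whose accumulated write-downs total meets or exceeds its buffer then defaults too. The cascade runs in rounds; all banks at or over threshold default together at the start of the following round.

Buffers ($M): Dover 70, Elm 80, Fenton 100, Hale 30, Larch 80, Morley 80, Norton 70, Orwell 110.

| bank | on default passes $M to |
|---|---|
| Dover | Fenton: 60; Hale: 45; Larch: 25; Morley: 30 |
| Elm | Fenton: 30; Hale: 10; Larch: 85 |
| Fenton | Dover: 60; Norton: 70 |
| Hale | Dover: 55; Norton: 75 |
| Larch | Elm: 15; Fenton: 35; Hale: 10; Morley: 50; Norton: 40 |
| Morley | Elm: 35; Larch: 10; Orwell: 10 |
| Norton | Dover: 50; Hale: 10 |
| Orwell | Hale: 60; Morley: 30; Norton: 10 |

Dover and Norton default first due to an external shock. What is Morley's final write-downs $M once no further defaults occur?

30

Round 1 — Dover, Norton default (initial).
  Fenton: +60 → 60 < 100
  Hale: +45+10 → 55 ≥ 30
  Larch: +25 → 25 < 80
  Morley: +30 → 30 < 80
Round 2 — Hale defaults.
No further defaults.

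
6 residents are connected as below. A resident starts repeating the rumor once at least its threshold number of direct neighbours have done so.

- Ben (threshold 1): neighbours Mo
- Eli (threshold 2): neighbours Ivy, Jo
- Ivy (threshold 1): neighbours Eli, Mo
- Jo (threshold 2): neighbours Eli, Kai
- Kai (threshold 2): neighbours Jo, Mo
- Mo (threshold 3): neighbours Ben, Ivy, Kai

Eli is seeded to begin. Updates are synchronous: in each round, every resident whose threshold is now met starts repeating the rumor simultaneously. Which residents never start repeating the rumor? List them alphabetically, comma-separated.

Ben, Jo, Kai, Mo

Round 1 — Eli starts repeating the rumor (initial).
Round 2 — checking thresholds:
  Ivy: 1 of 2 neighbours ≥ 1, starts repeating the rumor.
  Jo: 1 of 2 neighbours < 2, holds.
Round 3 — no new spreads; cascade stops.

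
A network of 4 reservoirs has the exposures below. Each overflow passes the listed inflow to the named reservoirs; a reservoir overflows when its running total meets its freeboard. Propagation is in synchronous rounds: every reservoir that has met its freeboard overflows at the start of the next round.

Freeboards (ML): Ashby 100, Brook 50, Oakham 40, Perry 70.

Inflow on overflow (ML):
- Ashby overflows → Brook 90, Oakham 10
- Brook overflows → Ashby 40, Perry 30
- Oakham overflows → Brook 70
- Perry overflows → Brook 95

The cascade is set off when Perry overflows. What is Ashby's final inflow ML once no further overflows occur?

Round 1 — Perry overflows (initial).
  Brook: +95 → 95 ≥ 50
Round 2 — Brook overflows.
  Ashby: +40 → 40 < 100
No further overflows.

40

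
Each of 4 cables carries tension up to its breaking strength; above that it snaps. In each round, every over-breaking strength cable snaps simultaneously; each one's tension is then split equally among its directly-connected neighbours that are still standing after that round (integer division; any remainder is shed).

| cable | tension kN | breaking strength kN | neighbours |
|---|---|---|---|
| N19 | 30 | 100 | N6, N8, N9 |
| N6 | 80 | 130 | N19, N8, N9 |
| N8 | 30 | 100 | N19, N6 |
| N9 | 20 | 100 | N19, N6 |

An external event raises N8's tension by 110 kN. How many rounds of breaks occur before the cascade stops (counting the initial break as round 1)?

Round 1 — N8 at 140 > 100. N8 snaps.
  N8 sheds 140 kN to N19, N6: 70 each.
    N19: 30+70 = 100 ≤ 100
    N6: 80+70 = 150 > 130
Round 2 — N6 snaps.
  N6 sheds 150 kN to N19, N9: 75 each.
    N19: 100+75 = 175 > 100
    N9: 20+75 = 95 ≤ 100
Round 3 — N19 snaps.
  N19 sheds 175 kN to N9: 175 each.
    N9: 95+175 = 270 > 100
Round 4 — N9 snaps.
  N9 sheds 270 kN: no online neighbours, lost.
No further breaks.

4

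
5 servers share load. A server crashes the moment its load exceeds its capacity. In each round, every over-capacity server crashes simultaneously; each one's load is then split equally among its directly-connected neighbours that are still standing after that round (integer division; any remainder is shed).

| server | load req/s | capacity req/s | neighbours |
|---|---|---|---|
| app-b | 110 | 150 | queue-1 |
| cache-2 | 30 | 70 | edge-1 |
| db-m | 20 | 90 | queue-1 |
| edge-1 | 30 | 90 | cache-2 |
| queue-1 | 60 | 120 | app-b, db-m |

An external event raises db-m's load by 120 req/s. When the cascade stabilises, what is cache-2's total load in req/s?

Round 1 — db-m at 140 > 90. db-m crashes.
  db-m sheds 140 req/s to queue-1: 140 each.
    queue-1: 60+140 = 200 > 120
Round 2 — queue-1 crashes.
  queue-1 sheds 200 req/s to app-b: 200 each.
    app-b: 110+200 = 310 > 150
Round 3 — app-b crashes.
  app-b sheds 310 req/s: no online neighbours, lost.
No further crashes.

30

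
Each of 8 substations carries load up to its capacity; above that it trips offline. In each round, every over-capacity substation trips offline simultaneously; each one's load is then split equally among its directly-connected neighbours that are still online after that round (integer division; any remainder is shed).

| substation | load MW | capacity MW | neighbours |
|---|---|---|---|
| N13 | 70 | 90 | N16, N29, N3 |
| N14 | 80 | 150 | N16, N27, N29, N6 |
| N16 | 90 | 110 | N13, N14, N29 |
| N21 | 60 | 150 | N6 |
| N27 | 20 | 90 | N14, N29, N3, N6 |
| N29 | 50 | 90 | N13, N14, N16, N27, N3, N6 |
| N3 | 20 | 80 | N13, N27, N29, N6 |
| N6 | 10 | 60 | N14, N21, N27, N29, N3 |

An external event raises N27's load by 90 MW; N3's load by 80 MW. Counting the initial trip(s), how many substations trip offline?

7

Round 1 — N27 at 110 > 90; N3 at 100 > 80. N27, N3 trip offline.
  N27 sheds 110 MW to N14, N29, N6: 36 each (2 lost).
    N14: 80+36 = 116 ≤ 150
    N29: 50+36 = 86 ≤ 90
    N6: 10+36 = 46 ≤ 60
  N3 sheds 100 MW to N13, N29, N6: 33 each (1 lost).
    N13: 70+33 = 103 > 90
    N29: 86+33 = 119 > 90
    N6: 46+33 = 79 > 60
Round 2 — N13, N29, N6 trip offline.
  N13 sheds 103 MW to N16: 103 each.
    N16: 90+103 = 193 > 110
  N29 sheds 119 MW to N14, N16: 59 each (1 lost).
    N14: 116+59 = 175 > 150
    N16: 193+59 = 252 > 110
  N6 sheds 79 MW to N14, N21: 39 each (1 lost).
    N14: 175+39 = 214 > 150
    N21: 60+39 = 99 ≤ 150
Round 3 — N14, N16 trip offline.
  N14 sheds 214 MW: no online neighbours, lost.
  N16 sheds 252 MW: no online neighbours, lost.
No further trips.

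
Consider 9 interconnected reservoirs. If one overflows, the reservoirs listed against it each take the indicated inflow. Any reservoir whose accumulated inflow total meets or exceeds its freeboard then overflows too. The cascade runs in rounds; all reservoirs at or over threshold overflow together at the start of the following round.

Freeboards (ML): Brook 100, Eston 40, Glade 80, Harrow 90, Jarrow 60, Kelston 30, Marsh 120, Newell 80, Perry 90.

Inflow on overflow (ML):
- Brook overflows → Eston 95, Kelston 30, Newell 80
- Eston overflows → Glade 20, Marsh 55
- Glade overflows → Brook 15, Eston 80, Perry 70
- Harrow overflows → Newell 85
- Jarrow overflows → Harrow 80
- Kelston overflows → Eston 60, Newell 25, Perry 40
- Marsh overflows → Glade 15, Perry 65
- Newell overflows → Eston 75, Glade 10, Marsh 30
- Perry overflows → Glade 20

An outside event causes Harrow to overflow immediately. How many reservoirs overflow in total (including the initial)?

Round 1 — Harrow overflows (initial).
  Newell: +85 → 85 ≥ 80
Round 2 — Newell overflows.
  Eston: +75 → 75 ≥ 40
  Glade: +10 → 10 < 80
  Marsh: +30 → 30 < 120
Round 3 — Eston overflows.
  Glade: +20 → 30 < 80
  Marsh: +55 → 85 < 120
No further overflows.

3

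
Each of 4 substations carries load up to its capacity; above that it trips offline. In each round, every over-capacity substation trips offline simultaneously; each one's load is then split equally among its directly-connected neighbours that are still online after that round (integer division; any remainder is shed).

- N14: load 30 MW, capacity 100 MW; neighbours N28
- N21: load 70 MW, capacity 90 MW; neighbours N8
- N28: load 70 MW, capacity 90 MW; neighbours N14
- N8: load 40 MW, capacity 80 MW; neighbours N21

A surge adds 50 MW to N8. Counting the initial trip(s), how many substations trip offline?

Round 1 — N8 at 90 > 80. N8 trips offline.
  N8 sheds 90 MW to N21: 90 each.
    N21: 70+90 = 160 > 90
Round 2 — N21 trips offline.
  N21 sheds 160 MW: no online neighbours, lost.
No further trips.

2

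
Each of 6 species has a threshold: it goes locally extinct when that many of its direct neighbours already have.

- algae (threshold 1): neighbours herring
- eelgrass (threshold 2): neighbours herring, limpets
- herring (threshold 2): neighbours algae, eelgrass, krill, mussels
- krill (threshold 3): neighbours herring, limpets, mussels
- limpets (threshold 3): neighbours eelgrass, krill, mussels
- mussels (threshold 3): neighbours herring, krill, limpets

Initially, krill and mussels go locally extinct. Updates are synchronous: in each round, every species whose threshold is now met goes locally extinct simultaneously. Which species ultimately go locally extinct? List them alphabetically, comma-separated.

algae, herring, krill, mussels

Round 1 — krill, mussels go locally extinct (initial).
Round 2 — checking thresholds:
  herring: 2 of 4 neighbours ≥ 2, goes locally extinct.
  limpets: 2 of 3 neighbours < 3, below threshold.
Round 3 — checking thresholds:
  algae: 1 of 1 neighbours ≥ 1, goes locally extinct.
  eelgrass: 1 of 2 neighbours < 2, below threshold.
  limpets: 2 of 3 neighbours < 3, below threshold.
Round 4 — no new extinctions; cascade stops.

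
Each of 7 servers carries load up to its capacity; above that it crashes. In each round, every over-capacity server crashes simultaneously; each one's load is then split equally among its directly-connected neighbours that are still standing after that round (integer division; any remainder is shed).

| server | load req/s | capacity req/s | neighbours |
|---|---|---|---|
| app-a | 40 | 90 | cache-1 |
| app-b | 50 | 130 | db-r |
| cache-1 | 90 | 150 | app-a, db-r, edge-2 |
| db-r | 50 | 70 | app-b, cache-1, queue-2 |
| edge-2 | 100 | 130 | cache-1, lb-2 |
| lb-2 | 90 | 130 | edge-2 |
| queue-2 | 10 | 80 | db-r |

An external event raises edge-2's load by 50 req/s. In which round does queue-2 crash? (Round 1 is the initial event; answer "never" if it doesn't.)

never

Round 1 — edge-2 at 150 > 130. edge-2 crashes.
  edge-2 sheds 150 req/s to cache-1, lb-2: 75 each.
    cache-1: 90+75 = 165 > 150
    lb-2: 90+75 = 165 > 130
Round 2 — cache-1, lb-2 crash.
  cache-1 sheds 165 req/s to app-a, db-r: 82 each (1 lost).
    app-a: 40+82 = 122 > 90
    db-r: 50+82 = 132 > 70
  lb-2 sheds 165 req/s: no online neighbours, lost.
Round 3 — app-a, db-r crash.
  app-a sheds 122 req/s: no online neighbours, lost.
  db-r sheds 132 req/s to app-b, queue-2: 66 each.
    app-b: 50+66 = 116 ≤ 130
    queue-2: 10+66 = 76 ≤ 80
No further crashes.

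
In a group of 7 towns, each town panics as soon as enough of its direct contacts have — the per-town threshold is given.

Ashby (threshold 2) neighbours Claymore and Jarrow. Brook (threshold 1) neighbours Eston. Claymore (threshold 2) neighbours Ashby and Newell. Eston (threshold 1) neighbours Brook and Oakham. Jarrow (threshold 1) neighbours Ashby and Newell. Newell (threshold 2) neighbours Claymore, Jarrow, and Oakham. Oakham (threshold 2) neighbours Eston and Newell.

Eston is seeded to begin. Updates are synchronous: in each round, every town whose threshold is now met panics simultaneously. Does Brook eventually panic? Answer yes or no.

Round 1 — Eston panics (initial).
Round 2 — checking thresholds:
  Brook: 1 of 1 neighbours ≥ 1, panics.
  Oakham: 1 of 2 neighbours < 2, below threshold.
Round 3 — no new panics; cascade stops.

yes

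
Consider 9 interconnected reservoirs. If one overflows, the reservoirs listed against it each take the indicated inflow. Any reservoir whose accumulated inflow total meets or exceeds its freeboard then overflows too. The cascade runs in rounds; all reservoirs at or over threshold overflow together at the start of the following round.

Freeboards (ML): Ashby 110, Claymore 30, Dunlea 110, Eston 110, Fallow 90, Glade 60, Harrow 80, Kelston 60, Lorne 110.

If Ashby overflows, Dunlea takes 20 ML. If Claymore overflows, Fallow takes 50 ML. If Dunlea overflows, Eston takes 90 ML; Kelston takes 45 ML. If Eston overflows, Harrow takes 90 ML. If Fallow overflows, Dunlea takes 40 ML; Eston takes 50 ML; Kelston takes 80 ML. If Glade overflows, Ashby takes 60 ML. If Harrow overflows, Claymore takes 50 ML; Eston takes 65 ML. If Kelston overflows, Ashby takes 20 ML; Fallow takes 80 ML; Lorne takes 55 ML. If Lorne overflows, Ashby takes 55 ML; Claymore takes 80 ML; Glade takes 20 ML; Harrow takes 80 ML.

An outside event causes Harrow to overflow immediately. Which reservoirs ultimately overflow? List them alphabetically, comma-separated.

Round 1 — Harrow overflows (initial).
  Claymore: +50 → 50 ≥ 30
  Eston: +65 → 65 < 110
Round 2 — Claymore overflows.
  Fallow: +50 → 50 < 90
No further overflows.

Claymore, Harrow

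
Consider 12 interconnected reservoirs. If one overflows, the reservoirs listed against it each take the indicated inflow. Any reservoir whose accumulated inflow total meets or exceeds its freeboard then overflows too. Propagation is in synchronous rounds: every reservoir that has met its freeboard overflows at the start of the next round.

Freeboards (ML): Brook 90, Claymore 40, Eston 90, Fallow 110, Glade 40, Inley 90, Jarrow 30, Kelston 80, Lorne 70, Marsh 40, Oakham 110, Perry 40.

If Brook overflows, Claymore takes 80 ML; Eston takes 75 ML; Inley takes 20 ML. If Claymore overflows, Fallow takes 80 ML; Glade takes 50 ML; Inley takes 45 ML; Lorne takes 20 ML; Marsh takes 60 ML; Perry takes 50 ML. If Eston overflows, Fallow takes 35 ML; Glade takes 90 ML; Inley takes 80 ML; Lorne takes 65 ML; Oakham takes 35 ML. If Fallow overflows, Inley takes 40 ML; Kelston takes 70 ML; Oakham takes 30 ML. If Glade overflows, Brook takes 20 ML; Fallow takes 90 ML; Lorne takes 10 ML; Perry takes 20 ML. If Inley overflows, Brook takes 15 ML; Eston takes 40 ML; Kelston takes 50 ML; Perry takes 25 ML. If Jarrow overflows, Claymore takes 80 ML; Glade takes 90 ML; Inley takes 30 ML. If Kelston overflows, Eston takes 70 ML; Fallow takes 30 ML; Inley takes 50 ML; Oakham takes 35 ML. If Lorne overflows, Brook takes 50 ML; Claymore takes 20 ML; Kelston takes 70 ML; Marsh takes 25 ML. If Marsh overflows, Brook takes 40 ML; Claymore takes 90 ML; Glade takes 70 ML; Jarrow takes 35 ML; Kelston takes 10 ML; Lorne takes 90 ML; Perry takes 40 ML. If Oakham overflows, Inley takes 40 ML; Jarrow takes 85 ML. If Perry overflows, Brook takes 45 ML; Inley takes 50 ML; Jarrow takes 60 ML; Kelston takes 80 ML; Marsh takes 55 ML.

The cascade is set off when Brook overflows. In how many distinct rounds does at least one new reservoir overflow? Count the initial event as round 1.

5

Round 1 — Brook overflows (initial).
  Claymore: +80 → 80 ≥ 40
  Eston: +75 → 75 < 90
  Inley: +20 → 20 < 90
Round 2 — Claymore overflows.
  Fallow: +80 → 80 < 110
  Glade: +50 → 50 ≥ 40
  Inley: +45 → 65 < 90
  Lorne: +20 → 20 < 70
  Marsh: +60 → 60 ≥ 40
  Perry: +50 → 50 ≥ 40
Round 3 — Glade, Marsh, Perry overflow.
  Fallow: +90 → 170 ≥ 110
  Inley: +50 → 115 ≥ 90
  Jarrow: +35+60 → 95 ≥ 30
  Kelston: +10+80 → 90 ≥ 80
  Lorne: +10+90 → 120 ≥ 70
Round 4 — Fallow, Inley, Jarrow, Kelston, Lorne overflow.
  Eston: +40+70 → 185 ≥ 90
  Oakham: +30+35 → 65 < 110
Round 5 — Eston overflows.
  Oakham: +35 → 100 < 110
No further overflows.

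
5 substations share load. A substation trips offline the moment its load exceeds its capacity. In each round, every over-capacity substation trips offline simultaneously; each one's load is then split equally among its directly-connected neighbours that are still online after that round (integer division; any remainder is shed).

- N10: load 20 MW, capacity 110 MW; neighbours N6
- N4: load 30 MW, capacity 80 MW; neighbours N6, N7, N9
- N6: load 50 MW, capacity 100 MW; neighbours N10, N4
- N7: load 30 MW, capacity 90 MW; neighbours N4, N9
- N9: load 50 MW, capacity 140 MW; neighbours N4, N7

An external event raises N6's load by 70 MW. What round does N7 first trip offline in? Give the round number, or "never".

Round 1 — N6 at 120 > 100. N6 trips offline.
  N6 sheds 120 MW to N10, N4: 60 each.
    N10: 20+60 = 80 ≤ 110
    N4: 30+60 = 90 > 80
Round 2 — N4 trips offline.
  N4 sheds 90 MW to N7, N9: 45 each.
    N7: 30+45 = 75 ≤ 90
    N9: 50+45 = 95 ≤ 140
No further trips.

never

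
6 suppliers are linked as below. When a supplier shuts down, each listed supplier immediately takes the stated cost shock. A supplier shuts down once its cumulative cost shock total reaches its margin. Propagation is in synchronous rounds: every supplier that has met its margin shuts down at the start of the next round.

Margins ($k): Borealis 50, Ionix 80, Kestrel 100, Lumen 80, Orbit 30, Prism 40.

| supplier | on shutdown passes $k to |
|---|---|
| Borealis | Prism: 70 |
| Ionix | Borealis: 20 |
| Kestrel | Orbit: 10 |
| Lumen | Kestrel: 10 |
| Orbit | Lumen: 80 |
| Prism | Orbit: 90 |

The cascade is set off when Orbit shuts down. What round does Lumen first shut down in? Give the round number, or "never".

Round 1 — Orbit shuts down (initial).
  Lumen: +80 → 80 ≥ 80
Round 2 — Lumen shuts down.
  Kestrel: +10 → 10 < 100
No further shutdowns.

2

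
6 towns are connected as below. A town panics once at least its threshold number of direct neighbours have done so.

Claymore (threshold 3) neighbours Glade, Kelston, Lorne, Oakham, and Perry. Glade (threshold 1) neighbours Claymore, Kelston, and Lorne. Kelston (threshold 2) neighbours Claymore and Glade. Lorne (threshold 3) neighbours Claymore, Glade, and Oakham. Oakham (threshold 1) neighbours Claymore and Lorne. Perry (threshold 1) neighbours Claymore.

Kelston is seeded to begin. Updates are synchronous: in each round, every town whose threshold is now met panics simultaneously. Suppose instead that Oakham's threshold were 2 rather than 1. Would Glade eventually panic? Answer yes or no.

With Oakham's threshold at 2:
Round 1 — Kelston panics (initial).
Round 2 — checking thresholds:
  Claymore: 1 of 5 neighbours < 3, holds.
  Glade: 1 of 3 neighbours ≥ 1, panics.
Round 3 — no new panics; cascade stops.

yes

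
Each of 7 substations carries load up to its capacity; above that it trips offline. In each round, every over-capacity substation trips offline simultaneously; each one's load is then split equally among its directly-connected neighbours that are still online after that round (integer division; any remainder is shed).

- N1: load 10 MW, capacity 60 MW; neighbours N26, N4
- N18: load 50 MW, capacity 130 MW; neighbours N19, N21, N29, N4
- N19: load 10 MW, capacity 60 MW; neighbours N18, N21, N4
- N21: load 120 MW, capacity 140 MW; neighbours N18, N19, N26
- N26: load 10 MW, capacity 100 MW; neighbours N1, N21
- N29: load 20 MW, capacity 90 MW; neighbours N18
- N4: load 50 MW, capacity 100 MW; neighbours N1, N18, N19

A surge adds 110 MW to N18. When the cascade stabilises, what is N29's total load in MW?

60

Round 1 — N18 at 160 > 130. N18 trips offline.
  N18 sheds 160 MW to N19, N21, N29, N4: 40 each.
    N19: 10+40 = 50 ≤ 60
    N21: 120+40 = 160 > 140
    N29: 20+40 = 60 ≤ 90
    N4: 50+40 = 90 ≤ 100
Round 2 — N21 trips offline.
  N21 sheds 160 MW to N19, N26: 80 each.
    N19: 50+80 = 130 > 60
    N26: 10+80 = 90 ≤ 100
Round 3 — N19 trips offline.
  N19 sheds 130 MW to N4: 130 each.
    N4: 90+130 = 220 > 100
Round 4 — N4 trips offline.
  N4 sheds 220 MW to N1: 220 each.
    N1: 10+220 = 230 > 60
Round 5 — N1 trips offline.
  N1 sheds 230 MW to N26: 230 each.
    N26: 90+230 = 320 > 100
Round 6 — N26 trips offline.
  N26 sheds 320 MW: no online neighbours, lost.
No further trips.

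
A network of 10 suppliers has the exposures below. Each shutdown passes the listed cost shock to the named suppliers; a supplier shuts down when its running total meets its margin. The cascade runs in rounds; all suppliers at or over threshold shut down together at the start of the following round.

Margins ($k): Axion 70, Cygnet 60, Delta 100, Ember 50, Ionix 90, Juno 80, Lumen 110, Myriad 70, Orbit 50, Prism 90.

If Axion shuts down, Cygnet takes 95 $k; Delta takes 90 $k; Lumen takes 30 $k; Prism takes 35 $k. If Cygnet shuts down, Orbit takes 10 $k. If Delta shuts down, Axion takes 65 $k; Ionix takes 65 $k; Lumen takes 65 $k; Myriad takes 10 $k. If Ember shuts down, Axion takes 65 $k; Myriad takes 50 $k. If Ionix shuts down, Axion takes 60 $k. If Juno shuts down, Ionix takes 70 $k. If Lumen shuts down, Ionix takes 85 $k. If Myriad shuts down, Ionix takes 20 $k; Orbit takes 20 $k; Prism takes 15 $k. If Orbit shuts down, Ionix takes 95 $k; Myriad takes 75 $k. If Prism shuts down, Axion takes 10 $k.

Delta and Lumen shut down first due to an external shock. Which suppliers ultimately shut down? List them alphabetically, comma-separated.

Round 1 — Delta, Lumen shut down (initial).
  Axion: +65 → 65 < 70
  Ionix: +65+85 → 150 ≥ 90
  Myriad: +10 → 10 < 70
Round 2 — Ionix shuts down.
  Axion: +60 → 125 ≥ 70
Round 3 — Axion shuts down.
  Cygnet: +95 → 95 ≥ 60
  Prism: +35 → 35 < 90
Round 4 — Cygnet shuts down.
  Orbit: +10 → 10 < 50
No further shutdowns.

Axion, Cygnet, Delta, Ionix, Lumen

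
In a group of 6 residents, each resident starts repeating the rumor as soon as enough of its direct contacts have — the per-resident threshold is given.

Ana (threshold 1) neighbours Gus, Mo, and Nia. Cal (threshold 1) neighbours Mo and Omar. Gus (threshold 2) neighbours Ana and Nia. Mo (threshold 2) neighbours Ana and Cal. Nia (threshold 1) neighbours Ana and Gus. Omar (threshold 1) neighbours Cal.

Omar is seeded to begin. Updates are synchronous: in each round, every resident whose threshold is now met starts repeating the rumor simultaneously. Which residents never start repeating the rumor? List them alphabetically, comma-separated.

Round 1 — Omar starts repeating the rumor (initial).
Round 2 — checking thresholds:
  Cal: 1 of 2 neighbours ≥ 1, starts repeating the rumor.
Round 3 — no new spreads; cascade stops.

Ana, Gus, Mo, Nia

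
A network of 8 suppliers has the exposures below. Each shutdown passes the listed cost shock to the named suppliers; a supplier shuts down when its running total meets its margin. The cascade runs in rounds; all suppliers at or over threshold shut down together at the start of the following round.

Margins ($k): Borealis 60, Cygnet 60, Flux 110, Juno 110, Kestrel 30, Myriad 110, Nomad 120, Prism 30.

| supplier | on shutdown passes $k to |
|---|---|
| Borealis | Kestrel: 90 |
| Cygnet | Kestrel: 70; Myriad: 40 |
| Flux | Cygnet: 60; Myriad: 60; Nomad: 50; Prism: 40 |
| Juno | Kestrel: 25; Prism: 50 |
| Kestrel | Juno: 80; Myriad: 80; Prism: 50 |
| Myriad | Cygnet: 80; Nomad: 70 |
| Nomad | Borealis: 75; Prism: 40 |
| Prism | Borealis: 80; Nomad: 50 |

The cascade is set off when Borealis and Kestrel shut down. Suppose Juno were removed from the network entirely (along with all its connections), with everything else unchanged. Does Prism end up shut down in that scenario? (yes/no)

yes

With Juno removed:
Round 1 — Borealis, Kestrel shut down (initial).
  Myriad: +80 → 80 < 110
  Prism: +50 → 50 ≥ 30
Round 2 — Prism shuts down.
  Nomad: +50 → 50 < 120
No further shutdowns.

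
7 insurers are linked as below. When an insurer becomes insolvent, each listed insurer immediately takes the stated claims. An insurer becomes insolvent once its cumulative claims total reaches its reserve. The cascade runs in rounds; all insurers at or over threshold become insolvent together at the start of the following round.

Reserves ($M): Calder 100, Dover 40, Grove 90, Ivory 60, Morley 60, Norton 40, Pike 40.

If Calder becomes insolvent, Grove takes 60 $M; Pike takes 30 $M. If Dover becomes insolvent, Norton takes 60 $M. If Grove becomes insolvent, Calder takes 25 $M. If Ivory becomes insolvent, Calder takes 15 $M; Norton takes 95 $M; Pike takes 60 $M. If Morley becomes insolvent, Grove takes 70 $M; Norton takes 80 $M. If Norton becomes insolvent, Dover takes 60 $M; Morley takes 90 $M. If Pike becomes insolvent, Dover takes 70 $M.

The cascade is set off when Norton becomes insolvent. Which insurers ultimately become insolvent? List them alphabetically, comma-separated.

Dover, Morley, Norton

Round 1 — Norton becomes insolvent (initial).
  Dover: +60 → 60 ≥ 40
  Morley: +90 → 90 ≥ 60
Round 2 — Dover, Morley become insolvent.
  Grove: +70 → 70 < 90
No further insolvencies.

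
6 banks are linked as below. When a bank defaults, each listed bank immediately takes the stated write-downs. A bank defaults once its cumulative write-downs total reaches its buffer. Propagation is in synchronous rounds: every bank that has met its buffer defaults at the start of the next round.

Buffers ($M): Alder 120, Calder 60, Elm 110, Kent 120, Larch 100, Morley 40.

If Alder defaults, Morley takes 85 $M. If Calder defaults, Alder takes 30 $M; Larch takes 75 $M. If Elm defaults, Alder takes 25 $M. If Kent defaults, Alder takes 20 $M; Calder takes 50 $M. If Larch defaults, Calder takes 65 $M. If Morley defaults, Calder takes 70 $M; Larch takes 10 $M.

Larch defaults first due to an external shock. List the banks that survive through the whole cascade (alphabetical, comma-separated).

Round 1 — Larch defaults (initial).
  Calder: +65 → 65 ≥ 60
Round 2 — Calder defaults.
  Alder: +30 → 30 < 120
No further defaults.

Alder, Elm, Kent, Morley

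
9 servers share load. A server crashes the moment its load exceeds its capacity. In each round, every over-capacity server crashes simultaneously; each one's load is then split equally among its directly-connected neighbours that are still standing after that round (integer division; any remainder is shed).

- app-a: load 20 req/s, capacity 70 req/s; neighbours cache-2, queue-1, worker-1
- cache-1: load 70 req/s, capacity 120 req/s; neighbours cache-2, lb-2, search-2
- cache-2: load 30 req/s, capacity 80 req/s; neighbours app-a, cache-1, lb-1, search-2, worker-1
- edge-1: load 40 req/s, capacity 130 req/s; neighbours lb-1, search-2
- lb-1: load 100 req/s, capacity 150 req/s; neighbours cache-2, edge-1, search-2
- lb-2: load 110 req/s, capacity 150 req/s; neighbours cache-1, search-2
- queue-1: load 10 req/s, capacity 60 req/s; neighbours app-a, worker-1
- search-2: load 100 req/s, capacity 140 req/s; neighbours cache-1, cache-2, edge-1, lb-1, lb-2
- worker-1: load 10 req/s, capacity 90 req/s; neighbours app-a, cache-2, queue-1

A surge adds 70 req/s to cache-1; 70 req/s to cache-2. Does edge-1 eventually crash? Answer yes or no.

Round 1 — cache-1 at 140 > 120; cache-2 at 100 > 80. cache-1, cache-2 crash.
  cache-1 sheds 140 req/s to lb-2, search-2: 70 each.
    lb-2: 110+70 = 180 > 150
    search-2: 100+70 = 170 > 140
  cache-2 sheds 100 req/s to app-a, lb-1, search-2, worker-1: 25 each.
    app-a: 20+25 = 45 ≤ 70
    lb-1: 100+25 = 125 ≤ 150
    search-2: 170+25 = 195 > 140
    worker-1: 10+25 = 35 ≤ 90
Round 2 — lb-2, search-2 crash.
  lb-2 sheds 180 req/s: no online neighbours, lost.
  search-2 sheds 195 req/s to edge-1, lb-1: 97 each (1 lost).
    edge-1: 40+97 = 137 > 130
    lb-1: 125+97 = 222 > 150
Round 3 — edge-1, lb-1 crash.
  edge-1 sheds 137 req/s: no online neighbours, lost.
  lb-1 sheds 222 req/s: no online neighbours, lost.
No further crashes.

yes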